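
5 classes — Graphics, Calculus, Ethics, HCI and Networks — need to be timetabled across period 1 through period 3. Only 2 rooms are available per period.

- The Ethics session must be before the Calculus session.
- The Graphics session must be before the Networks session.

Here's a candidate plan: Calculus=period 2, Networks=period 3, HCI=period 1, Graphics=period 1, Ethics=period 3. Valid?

The Graphics session must be before the Networks session — holds.
The Ethics session must be before the Calculus session — violated.
Only 2 rooms are available per period — holds.

No — it violates: The Ethics session must be before the Calculus session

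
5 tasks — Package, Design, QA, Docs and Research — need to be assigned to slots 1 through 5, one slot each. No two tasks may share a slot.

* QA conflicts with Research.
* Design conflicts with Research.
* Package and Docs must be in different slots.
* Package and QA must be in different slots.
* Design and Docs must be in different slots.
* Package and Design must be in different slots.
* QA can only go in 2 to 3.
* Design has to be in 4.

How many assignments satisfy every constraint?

12

Splitting on Package: it can be 1 (4), 2 (2), 3 (2), 5 (4). Listing each branch's schedules as (Design, QA, Docs, Research):
Package=1: (4,2,3,5) (4,2,5,3) (4,3,2,5) (4,3,5,2) — 4.
Package=2: (4,3,1,5) (4,3,5,1) — 2.
Package=3: (4,2,1,5) (4,2,5,1) — 2.
Package=5: (4,2,1,3) (4,2,3,1) (4,3,1,2) (4,3,2,1) — 4.
Summing: 4 + 2 + 2 + 4 = 12.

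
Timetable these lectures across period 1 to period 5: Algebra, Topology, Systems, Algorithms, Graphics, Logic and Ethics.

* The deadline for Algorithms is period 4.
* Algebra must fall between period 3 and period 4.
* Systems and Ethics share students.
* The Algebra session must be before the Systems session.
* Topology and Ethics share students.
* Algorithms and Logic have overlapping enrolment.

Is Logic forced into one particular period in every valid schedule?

Logic can be period 1 (e.g. Graphics -> period 1, Algebra -> period 3, Logic -> period 1, Topology -> period 1, Systems -> period 4, Algorithms -> period 2, Ethics -> period 2) or period 2 (e.g. Algebra=period 3; Algorithms=period 1; Ethics=period 2; Logic=period 2; Graphics=period 1; Topology=period 1; Systems=period 4).

No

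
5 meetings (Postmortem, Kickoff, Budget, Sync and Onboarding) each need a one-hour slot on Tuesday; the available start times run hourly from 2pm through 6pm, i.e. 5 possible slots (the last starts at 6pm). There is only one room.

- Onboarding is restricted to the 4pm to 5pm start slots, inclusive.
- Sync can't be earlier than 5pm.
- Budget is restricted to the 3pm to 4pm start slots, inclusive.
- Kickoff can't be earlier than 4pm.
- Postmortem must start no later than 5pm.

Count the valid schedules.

Enumerating: Sync=5pm; Onboarding=4pm; Budget=3pm; Postmortem=2pm; Kickoff=6pm | Budget in 3pm, Onboarding in 4pm, Kickoff in 5pm, Postmortem in 2pm, Sync in 6pm | Kickoff -> 4pm, Sync -> 6pm, Postmortem -> 2pm, Onboarding -> 5pm, Budget -> 3pm.

3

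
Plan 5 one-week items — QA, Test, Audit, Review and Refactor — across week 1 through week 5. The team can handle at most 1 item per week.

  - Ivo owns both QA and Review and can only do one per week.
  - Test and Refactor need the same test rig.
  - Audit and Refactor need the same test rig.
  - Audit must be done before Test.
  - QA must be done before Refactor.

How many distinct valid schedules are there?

Splitting on QA: it can be week 1 (12), week 2 (9), week 3 (6), week 4 (3). Listing each branch's schedules as (Test, Audit, Review, Refactor) by week number:
QA=week 1: (3,2,4,5) (3,2,5,4) (4,2,3,5) (4,2,5,3) (4,3,2,5) (4,3,5,2) (5,2,3,4) (5,2,4,3) (5,3,2,4) (5,3,4,2) (5,4,2,3) (5,4,3,2) — 12.
QA=week 2: (3,1,4,5) (3,1,5,4) (4,1,3,5) (4,1,5,3) (4,3,1,5) (5,1,3,4) (5,1,4,3) (5,3,1,4) (5,4,1,3) — 9.
QA=week 3: (2,1,4,5) (2,1,5,4) (4,1,2,5) (4,2,1,5) (5,1,2,4) (5,2,1,4) — 6.
QA=week 4: (2,1,3,5) (3,1,2,5) (3,2,1,5) — 3.
Summing: 12 + 9 + 6 + 3 = 30.

30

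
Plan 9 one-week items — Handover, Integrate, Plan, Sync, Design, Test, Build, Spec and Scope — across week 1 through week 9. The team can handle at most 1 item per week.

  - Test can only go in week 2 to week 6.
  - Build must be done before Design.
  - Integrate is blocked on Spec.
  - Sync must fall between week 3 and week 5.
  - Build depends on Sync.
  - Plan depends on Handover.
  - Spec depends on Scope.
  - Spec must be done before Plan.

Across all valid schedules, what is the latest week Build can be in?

Precedence pushes Build to at least week 4; downstream work caps Build at week 8.
Build at week 8 is achievable: Build in week 8; Plan in week 6; Test in week 2; Spec in week 4; Integrate in week 7; Scope in week 1; Sync in week 3; Handover in week 5; Design in week 9.

week 8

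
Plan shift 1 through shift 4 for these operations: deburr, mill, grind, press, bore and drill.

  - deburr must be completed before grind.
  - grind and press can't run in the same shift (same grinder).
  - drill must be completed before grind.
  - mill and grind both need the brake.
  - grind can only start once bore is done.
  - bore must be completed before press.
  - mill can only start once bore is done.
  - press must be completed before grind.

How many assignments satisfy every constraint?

Splitting on deburr: it can be shift 1 (19), shift 2 (19), shift 3 (15). Listing each branch's schedules as (mill, grind, press, bore, drill) by shift number:
deburr=shift 1: (2,3,2,1,1) (2,3,2,1,2) (2,4,2,1,1) (2,4,2,1,2) (2,4,2,1,3) (2,4,3,1,1) (2,4,3,1,2) (2,4,3,1,3) (3,4,2,1,1) (3,4,2,1,2) (3,4,2,1,3) (3,4,3,1,1) (3,4,3,1,2) (3,4,3,1,3) (3,4,3,2,1) (3,4,3,2,2) (3,4,3,2,3) (4,3,2,1,1) (4,3,2,1,2) — 19.
deburr=shift 2: (2,3,2,1,1) (2,3,2,1,2) (2,4,2,1,1) (2,4,2,1,2) (2,4,2,1,3) (2,4,3,1,1) (2,4,3,1,2) (2,4,3,1,3) (3,4,2,1,1) (3,4,2,1,2) (3,4,2,1,3) (3,4,3,1,1) (3,4,3,1,2) (3,4,3,1,3) (3,4,3,2,1) (3,4,3,2,2) (3,4,3,2,3) (4,3,2,1,1) (4,3,2,1,2) — 19.
deburr=shift 3: (2,4,2,1,1) (2,4,2,1,2) (2,4,2,1,3) (2,4,3,1,1) (2,4,3,1,2) (2,4,3,1,3) (3,4,2,1,1) (3,4,2,1,2) (3,4,2,1,3) (3,4,3,1,1) (3,4,3,1,2) (3,4,3,1,3) (3,4,3,2,1) (3,4,3,2,2) (3,4,3,2,3) — 15.
Summing: 19 + 19 + 15 = 53.

53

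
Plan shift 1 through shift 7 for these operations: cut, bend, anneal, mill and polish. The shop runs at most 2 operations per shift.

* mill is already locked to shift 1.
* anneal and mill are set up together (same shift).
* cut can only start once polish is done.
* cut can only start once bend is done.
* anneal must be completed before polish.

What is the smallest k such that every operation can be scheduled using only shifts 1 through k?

The precedence chain requires at least 3 distinct shifts.
With at most 2 per shift and 5 operations, at least 3 shifts are needed.
3 works (last occupied shift: shift 3): for example polish=shift 2; mill=shift 1; anneal=shift 1; cut=shift 3; bend=shift 2.

3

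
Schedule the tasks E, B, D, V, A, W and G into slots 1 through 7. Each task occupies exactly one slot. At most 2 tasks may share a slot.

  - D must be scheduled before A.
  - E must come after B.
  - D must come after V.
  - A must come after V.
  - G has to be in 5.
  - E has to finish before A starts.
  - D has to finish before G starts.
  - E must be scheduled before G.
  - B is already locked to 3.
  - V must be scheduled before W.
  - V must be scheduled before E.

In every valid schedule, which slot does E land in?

B is fixed at 3 and must come before E, so E is at least 4.
G is fixed at 5 and must come after E, so E is at most 4.
So E must be 4.

4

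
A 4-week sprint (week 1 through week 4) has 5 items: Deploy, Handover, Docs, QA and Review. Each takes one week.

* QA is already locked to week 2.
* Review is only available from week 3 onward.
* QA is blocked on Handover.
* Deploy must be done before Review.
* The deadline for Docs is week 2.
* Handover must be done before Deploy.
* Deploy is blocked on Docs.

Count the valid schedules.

4

Enumerating: QA in week 2; Docs in week 1; Deploy in week 2; Handover in week 1; Review in week 3 | QA in week 2, Deploy in week 2, Review in week 4, Docs in week 1, Handover in week 1 | Deploy -> week 3; Docs -> week 1; QA -> week 2; Handover -> week 1; Review -> week 4 | Docs -> week 2, Handover -> week 1, QA -> week 2, Deploy -> week 3, Review -> week 4.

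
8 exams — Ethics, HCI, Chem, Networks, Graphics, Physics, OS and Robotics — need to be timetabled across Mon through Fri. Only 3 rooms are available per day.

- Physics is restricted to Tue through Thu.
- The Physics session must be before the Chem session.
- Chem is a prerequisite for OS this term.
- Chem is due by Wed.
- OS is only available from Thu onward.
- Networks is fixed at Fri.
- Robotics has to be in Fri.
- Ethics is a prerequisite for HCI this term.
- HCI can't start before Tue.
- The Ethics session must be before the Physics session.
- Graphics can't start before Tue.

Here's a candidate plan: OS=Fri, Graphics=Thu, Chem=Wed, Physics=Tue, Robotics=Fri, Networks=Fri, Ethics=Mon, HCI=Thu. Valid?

Valid

The Ethics session must be before the Physics session — holds.
Robotics has to be in Fri — holds.
Chem is a prerequisite for OS this term — holds.
OS is only available from Thu onward — holds.
Only 3 rooms are available per day — holds.
The Physics session must be before the Chem session — holds.
Graphics can't start before Tue — holds.
Chem is due by Wed — holds.
Networks is fixed at Fri — holds.
Physics is restricted to Tue through Thu — holds.
HCI can't start before Tue — holds.
Ethics is a prerequisite for HCI this term — holds.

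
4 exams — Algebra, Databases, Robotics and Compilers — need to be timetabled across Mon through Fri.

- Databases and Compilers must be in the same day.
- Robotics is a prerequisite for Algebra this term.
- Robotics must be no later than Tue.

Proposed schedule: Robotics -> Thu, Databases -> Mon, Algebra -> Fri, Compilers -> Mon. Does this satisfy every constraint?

Invalid. Robotics must be no later than Tue.

Robotics must be no later than Tue — violated.
Databases and Compilers must be in the same day — holds.
Robotics is a prerequisite for Algebra this term — holds.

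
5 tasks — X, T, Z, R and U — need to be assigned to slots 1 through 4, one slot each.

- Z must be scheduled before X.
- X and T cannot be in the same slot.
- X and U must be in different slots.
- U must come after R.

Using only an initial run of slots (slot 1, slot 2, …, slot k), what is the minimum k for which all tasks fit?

3

The precedence chain requires at least 2 distinct slots.
Could 2 slots be enough, i.e. nothing placed later than 2? No: U must come after R (at 1 or later) → {2}; X must come after Z (at 1 or later) → {2}; U can't share with X (2) → nothing is left.
So 2 slots is not enough.
3 works (last occupied slot: 3): for example Z -> 1; U -> 3; T -> 1; X -> 2; R -> 1.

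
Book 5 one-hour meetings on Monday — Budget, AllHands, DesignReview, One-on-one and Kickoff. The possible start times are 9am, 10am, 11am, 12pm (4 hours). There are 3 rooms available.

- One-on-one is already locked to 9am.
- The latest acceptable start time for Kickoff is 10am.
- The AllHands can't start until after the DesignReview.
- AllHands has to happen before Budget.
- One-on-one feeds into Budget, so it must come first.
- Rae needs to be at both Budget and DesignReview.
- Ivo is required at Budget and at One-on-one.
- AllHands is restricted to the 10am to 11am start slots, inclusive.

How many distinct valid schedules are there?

8

Splitting on Budget: it can be 11am (2), 12pm (6). Listing each branch's schedules as (AllHands, DesignReview, One-on-one, Kickoff):
Budget=11am: (10am,9am,9am,9am) (10am,9am,9am,10am) — 2.
Budget=12pm: (10am,9am,9am,9am) (10am,9am,9am,10am) (11am,9am,9am,9am) (11am,9am,9am,10am) (11am,10am,9am,9am) (11am,10am,9am,10am) — 6.
Summing: 2 + 6 = 8.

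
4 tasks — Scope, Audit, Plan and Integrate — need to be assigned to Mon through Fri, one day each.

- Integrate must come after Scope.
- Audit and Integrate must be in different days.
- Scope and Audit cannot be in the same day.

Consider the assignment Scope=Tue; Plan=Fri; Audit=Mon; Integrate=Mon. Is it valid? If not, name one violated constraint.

Integrate must come after Scope — violated.
Audit and Integrate must be in different days — violated.
Scope and Audit cannot be in the same day — holds.

Invalid. Audit and Integrate must be in different days.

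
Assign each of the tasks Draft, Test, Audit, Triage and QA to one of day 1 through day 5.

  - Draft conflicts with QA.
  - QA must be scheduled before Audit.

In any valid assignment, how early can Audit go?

Precedence pushes Audit to at least day 2.
Audit at day 2 is achievable: Test -> day 1; Audit -> day 2; QA -> day 1; Triage -> day 1; Draft -> day 2.

day 2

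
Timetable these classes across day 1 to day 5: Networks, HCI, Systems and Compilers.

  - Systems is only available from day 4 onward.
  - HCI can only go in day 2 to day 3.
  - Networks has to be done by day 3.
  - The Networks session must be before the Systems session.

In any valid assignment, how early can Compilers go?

Compilers at day 1 is achievable: Networks=day 1; HCI=day 2; Compilers=day 1; Systems=day 4.

day 1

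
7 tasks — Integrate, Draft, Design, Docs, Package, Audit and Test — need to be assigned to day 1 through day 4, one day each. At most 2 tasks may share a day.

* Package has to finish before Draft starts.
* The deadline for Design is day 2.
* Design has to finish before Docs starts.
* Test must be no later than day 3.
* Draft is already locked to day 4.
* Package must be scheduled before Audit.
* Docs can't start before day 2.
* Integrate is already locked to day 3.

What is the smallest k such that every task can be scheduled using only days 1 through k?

4

The precedence chain requires at least 2 distinct days.
With at most 2 per day and 7 tasks, at least 4 days are needed.
Draft can't be placed before day 4, so the schedule must run through at least day 4.
4 works (last occupied day: day 4): for example Integrate=day 3; Docs=day 2; Audit=day 3; Design=day 1; Test=day 1; Package=day 2; Draft=day 4.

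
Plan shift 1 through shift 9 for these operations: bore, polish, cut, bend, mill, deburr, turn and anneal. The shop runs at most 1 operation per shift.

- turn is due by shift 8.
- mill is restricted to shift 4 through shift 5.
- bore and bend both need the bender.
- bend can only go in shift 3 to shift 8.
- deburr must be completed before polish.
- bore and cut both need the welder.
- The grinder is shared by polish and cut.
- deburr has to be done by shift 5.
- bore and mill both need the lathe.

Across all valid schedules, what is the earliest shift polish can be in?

shift 2

Precedence pushes polish to at least shift 2.
polish at shift 2 is achievable: bore in shift 6, mill in shift 4, deburr in shift 1, anneal in shift 8, polish in shift 2, bend in shift 3, turn in shift 5, cut in shift 7.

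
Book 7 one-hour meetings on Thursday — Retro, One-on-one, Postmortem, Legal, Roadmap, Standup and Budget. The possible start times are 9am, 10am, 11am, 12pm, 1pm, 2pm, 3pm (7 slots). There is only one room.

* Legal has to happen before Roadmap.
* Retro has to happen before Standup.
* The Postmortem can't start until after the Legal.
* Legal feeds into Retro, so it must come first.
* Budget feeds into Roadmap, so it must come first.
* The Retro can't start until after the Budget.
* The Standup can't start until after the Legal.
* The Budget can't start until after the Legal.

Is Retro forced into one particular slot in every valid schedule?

No

Retro can be 11am (e.g. One-on-one=3pm; Standup=1pm; Legal=9am; Roadmap=12pm; Retro=11am; Budget=10am; Postmortem=2pm) or 12pm (e.g. One-on-one=3pm, Retro=12pm, Postmortem=2pm, Roadmap=11am, Legal=9am, Standup=1pm, Budget=10am).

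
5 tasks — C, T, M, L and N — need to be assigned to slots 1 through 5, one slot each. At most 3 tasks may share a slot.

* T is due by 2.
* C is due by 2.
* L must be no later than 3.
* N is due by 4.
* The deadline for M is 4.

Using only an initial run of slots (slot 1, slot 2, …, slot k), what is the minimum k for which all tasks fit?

2 slots

With at most 3 per slot and 5 tasks, at least 2 slots are needed.
2 works (last occupied slot: 2): for example T -> 1; M -> 1; L -> 2; N -> 2; C -> 1.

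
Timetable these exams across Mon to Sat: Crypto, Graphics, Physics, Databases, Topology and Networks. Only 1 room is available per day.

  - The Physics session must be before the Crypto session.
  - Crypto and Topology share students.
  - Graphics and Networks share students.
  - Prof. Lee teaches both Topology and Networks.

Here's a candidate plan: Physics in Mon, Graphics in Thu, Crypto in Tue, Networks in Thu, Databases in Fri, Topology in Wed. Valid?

Prof. Lee teaches both Topology and Networks — holds.
The Physics session must be before the Crypto session — holds.
Only 1 room is available per day — violated.
Graphics and Networks share students — violated.
Crypto and Topology share students — holds.

No — it violates: Graphics and Networks share students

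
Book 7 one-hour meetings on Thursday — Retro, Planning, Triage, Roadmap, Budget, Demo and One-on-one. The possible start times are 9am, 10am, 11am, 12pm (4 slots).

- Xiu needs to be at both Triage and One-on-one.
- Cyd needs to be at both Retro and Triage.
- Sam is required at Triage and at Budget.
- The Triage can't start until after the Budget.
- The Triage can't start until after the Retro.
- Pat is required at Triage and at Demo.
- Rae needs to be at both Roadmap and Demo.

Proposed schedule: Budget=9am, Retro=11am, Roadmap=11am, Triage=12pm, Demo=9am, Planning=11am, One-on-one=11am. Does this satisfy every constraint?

Cyd needs to be at both Retro and Triage — holds.
Sam is required at Triage and at Budget — holds.
Pat is required at Triage and at Demo — holds.
The Triage can't start until after the Budget — holds.
Xiu needs to be at both Triage and One-on-one — holds.
Rae needs to be at both Roadmap and Demo — holds.
The Triage can't start until after the Retro — holds.

Yes, all constraints hold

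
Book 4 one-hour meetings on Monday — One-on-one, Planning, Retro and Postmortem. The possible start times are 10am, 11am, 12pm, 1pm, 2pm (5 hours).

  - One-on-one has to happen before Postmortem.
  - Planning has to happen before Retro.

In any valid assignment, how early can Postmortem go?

Precedence pushes Postmortem to at least 11am.
Postmortem at 11am is achievable: Planning in 10am; Retro in 11am; One-on-one in 10am; Postmortem in 11am.

11am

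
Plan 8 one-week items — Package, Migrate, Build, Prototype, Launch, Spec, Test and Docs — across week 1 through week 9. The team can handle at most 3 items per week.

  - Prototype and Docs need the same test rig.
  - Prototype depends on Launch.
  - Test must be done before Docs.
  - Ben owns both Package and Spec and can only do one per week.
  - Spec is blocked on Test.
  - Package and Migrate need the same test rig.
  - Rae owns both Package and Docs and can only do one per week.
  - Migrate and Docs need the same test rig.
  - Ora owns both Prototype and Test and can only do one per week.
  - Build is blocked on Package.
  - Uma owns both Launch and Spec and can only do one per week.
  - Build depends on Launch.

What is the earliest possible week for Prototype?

Precedence pushes Prototype to at least week 2.
Prototype at week 2 is achievable: Spec in week 2; Launch in week 1; Test in week 1; Prototype in week 2; Build in week 2; Package in week 1; Migrate in week 4; Docs in week 3.

week 2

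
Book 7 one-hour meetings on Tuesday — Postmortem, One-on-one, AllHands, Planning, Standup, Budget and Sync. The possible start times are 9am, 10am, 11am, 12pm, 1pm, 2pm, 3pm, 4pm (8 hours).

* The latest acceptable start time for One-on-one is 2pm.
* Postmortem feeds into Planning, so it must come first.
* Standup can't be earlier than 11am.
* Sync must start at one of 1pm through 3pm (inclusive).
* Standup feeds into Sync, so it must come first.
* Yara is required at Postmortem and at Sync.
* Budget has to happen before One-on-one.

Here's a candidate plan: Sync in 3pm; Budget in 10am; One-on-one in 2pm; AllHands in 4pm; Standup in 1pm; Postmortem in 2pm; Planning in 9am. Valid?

Budget has to happen before One-on-one — holds.
Standup can't be earlier than 11am — holds.
Yara is required at Postmortem and at Sync — holds.
Sync must start at one of 1pm through 3pm (inclusive) — holds.
Standup feeds into Sync, so it must come first — holds.
Postmortem feeds into Planning, so it must come first — violated.
The latest acceptable start time for One-on-one is 2pm — holds.

No — it violates: Postmortem feeds into Planning, so it must come first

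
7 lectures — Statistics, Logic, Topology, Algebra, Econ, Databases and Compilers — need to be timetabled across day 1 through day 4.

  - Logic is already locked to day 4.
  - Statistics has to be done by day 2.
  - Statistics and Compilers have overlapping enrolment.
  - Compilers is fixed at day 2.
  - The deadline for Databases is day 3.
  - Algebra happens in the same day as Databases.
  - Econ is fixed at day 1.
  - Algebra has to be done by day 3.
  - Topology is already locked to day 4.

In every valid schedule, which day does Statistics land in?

Statistics's window is day 1–day 2.
Compilers is fixed at day 2, and Statistics can't share a day with Compilers.
So Statistics must be day 1.

day 1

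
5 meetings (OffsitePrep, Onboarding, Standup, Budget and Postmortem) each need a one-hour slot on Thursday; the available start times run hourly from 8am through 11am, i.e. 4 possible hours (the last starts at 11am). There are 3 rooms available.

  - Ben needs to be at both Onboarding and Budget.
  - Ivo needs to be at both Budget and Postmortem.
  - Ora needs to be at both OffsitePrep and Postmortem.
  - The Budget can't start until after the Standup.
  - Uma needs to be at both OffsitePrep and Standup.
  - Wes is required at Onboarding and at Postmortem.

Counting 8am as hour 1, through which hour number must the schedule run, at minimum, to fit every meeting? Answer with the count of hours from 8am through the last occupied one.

The precedence chain requires at least 2 distinct hours.
With at most 3 per hour and 5 meetings, at least 2 hours are needed.
Could 2 hours be enough, i.e. nothing placed later than 9am? No: Budget must come after Standup (at 8am or later) → {9am}; Postmortem can't share with Budget (9am) → {8am}; Onboarding can't share with Budget (9am) → {8am}; Postmortem can't share with Onboarding (8am) → nothing is left.
So 2 hours is not enough.
3 works (last occupied hour: 10am): for example Standup=8am; Budget=9am; Onboarding=8am; Postmortem=10am; OffsitePrep=9am.

3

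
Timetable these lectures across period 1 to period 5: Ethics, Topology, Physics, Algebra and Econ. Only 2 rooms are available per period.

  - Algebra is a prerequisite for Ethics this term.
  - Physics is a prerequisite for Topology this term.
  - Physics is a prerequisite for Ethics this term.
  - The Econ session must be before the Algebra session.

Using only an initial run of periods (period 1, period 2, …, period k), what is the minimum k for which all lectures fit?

3 periods

The precedence chain requires at least 3 distinct periods.
With at most 2 per period and 5 lectures, at least 3 periods are needed.
3 works (last occupied period: period 3): for example Algebra in period 2, Ethics in period 3, Physics in period 1, Topology in period 2, Econ in period 1.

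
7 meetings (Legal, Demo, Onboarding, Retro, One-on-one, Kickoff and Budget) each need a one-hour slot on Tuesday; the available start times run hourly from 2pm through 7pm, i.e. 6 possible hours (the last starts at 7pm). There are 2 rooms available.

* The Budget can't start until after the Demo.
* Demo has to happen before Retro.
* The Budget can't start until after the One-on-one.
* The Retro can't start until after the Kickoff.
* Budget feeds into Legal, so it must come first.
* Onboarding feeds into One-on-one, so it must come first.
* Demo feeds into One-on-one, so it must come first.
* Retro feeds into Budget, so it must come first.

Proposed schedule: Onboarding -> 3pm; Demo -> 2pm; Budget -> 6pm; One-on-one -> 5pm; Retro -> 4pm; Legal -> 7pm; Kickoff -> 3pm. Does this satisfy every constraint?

Demo has to happen before Retro — holds.
The Retro can't start until after the Kickoff — holds.
There are 2 rooms available — holds.
Budget feeds into Legal, so it must come first — holds.
The Budget can't start until after the One-on-one — holds.
The Budget can't start until after the Demo — holds.
Onboarding feeds into One-on-one, so it must come first — holds.
Retro feeds into Budget, so it must come first — holds.
Demo feeds into One-on-one, so it must come first — holds.

Yes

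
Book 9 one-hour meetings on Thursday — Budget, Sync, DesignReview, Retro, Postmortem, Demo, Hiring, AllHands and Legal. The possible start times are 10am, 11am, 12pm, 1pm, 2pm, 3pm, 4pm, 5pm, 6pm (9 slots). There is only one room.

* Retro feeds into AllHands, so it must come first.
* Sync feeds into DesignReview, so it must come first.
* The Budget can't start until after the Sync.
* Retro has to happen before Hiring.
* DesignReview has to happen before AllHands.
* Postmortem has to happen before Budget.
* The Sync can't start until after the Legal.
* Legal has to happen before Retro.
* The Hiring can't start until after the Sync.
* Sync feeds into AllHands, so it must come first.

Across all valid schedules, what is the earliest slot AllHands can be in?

2pm

Precedence pushes AllHands to at least 1pm.
AllHands at 2pm is achievable: Demo in 6pm, Retro in 12pm, AllHands in 2pm, Hiring in 5pm, Budget in 4pm, Sync in 11am, Postmortem in 3pm, Legal in 10am, DesignReview in 1pm.
Nothing earlier works — the capacity limit rule out every slot before 2pm.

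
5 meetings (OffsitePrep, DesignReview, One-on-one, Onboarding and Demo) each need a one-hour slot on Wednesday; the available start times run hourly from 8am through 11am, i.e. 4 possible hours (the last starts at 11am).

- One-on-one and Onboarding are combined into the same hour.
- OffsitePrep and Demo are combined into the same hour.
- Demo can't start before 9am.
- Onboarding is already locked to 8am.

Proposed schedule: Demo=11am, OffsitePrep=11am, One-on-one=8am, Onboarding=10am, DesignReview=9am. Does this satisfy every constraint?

Demo can't start before 9am — holds.
One-on-one and Onboarding are combined into the same hour — violated.
Onboarding is already locked to 8am — violated.
OffsitePrep and Demo are combined into the same hour — holds.

No. One-on-one and Onboarding are combined into the same hour is not satisfied.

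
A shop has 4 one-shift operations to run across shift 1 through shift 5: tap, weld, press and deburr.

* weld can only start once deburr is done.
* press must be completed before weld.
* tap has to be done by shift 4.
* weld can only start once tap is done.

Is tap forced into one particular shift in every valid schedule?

No

tap can be shift 1 (e.g. weld in shift 2; deburr in shift 1; tap in shift 1; press in shift 1) or shift 2 (e.g. tap=shift 2, deburr=shift 1, press=shift 1, weld=shift 3).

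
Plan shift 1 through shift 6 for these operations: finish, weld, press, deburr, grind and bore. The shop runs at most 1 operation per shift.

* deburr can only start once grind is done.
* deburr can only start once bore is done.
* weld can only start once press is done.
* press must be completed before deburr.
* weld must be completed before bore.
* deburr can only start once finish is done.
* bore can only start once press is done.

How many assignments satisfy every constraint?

Splitting on finish: it can be shift 1 (4), shift 2 (4), shift 3 (4), shift 4 (4), shift 5 (4). Listing each branch's schedules as (weld, press, deburr, grind, bore) by shift number:
finish=shift 1: (3,2,6,4,5) (3,2,6,5,4) (4,2,6,3,5) (4,3,6,2,5) — 4.
finish=shift 2: (3,1,6,4,5) (3,1,6,5,4) (4,1,6,3,5) (4,3,6,1,5) — 4.
finish=shift 3: (2,1,6,4,5) (2,1,6,5,4) (4,1,6,2,5) (4,2,6,1,5) — 4.
finish=shift 4: (2,1,6,3,5) (2,1,6,5,3) (3,1,6,2,5) (3,2,6,1,5) — 4.
finish=shift 5: (2,1,6,3,4) (2,1,6,4,3) (3,1,6,2,4) (3,2,6,1,4) — 4.
Summing: 4 + 4 + 4 + 4 + 4 = 20.

20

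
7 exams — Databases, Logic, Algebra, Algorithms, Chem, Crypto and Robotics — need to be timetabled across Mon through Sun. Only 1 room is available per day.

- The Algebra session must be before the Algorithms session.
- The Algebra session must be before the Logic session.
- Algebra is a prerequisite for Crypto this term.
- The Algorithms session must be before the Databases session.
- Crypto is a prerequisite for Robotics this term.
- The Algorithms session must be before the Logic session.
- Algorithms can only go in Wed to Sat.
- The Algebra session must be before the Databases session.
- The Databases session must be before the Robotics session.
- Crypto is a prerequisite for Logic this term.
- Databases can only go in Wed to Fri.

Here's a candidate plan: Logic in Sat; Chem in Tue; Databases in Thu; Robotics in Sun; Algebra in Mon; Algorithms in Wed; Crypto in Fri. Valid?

The Algorithms session must be before the Databases session — holds.
Databases can only go in Wed to Fri — holds.
Algorithms can only go in Wed to Sat — holds.
Algebra is a prerequisite for Crypto this term — holds.
Crypto is a prerequisite for Robotics this term — holds.
Crypto is a prerequisite for Logic this term — holds.
The Algebra session must be before the Databases session — holds.
The Algebra session must be before the Algorithms session — holds.
The Algorithms session must be before the Logic session — holds.
The Databases session must be before the Robotics session — holds.
The Algebra session must be before the Logic session — holds.
Only 1 room is available per day — holds.

Valid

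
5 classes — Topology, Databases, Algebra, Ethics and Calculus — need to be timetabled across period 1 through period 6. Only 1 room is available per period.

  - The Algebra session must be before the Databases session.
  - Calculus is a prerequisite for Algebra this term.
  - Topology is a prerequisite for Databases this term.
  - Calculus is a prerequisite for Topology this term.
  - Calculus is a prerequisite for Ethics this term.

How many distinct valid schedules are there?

48

Splitting on Topology: it can be period 2 (12), period 3 (15), period 4 (13), period 5 (8). Listing each branch's schedules as (Databases, Algebra, Ethics, Calculus) by period number:
Topology=period 2: (4,3,5,1) (4,3,6,1) (5,3,4,1) (5,3,6,1) (5,4,3,1) (5,4,6,1) (6,3,4,1) (6,3,5,1) (6,4,3,1) (6,4,5,1) (6,5,3,1) (6,5,4,1) — 12.
Topology=period 3: (4,2,5,1) (4,2,6,1) (5,2,4,1) (5,2,6,1) (5,4,2,1) (5,4,6,1) (5,4,6,2) (6,2,4,1) (6,2,5,1) (6,4,2,1) (6,4,5,1) (6,4,5,2) (6,5,2,1) (6,5,4,1) (6,5,4,2) — 15.
Topology=period 4: (5,2,3,1) (5,2,6,1) (5,3,2,1) (5,3,6,1) (5,3,6,2) (6,2,3,1) (6,2,5,1) (6,3,2,1) (6,3,5,1) (6,3,5,2) (6,5,2,1) (6,5,3,1) (6,5,3,2) — 13.
Topology=period 5: (6,2,3,1) (6,2,4,1) (6,3,2,1) (6,3,4,1) (6,3,4,2) (6,4,2,1) (6,4,3,1) (6,4,3,2) — 8.
Summing: 12 + 15 + 13 + 8 = 48.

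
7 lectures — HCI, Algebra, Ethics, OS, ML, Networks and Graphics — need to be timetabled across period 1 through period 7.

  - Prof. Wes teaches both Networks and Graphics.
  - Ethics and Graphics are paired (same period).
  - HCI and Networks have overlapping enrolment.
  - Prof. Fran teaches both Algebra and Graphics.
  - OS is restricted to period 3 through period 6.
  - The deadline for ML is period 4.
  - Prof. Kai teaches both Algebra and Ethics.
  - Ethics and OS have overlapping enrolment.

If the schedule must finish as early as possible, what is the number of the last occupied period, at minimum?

OS can't be placed before period 3, so the schedule must run through at least period 3.
3 works (last occupied period: period 3): for example Ethics=period 2, Graphics=period 2, OS=period 3, HCI=period 1, Networks=period 3, Algebra=period 1, ML=period 1.

3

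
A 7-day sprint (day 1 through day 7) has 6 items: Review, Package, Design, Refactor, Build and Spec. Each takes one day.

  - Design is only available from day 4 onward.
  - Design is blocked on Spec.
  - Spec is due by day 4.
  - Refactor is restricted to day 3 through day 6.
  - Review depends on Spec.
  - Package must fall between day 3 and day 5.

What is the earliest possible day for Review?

Precedence pushes Review to at least day 2.
Review at day 2 is achievable: Design=day 4; Package=day 3; Review=day 2; Refactor=day 3; Build=day 1; Spec=day 1.

day 2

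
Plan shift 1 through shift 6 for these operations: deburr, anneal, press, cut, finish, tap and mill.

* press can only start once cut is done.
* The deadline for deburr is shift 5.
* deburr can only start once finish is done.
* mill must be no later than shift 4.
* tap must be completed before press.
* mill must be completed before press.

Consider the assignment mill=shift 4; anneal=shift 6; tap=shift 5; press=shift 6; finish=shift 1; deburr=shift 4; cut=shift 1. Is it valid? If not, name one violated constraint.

press can only start once cut is done — holds.
deburr can only start once finish is done — holds.
The deadline for deburr is shift 5 — holds.
tap must be completed before press — holds.
mill must be no later than shift 4 — holds.
mill must be completed before press — holds.

Valid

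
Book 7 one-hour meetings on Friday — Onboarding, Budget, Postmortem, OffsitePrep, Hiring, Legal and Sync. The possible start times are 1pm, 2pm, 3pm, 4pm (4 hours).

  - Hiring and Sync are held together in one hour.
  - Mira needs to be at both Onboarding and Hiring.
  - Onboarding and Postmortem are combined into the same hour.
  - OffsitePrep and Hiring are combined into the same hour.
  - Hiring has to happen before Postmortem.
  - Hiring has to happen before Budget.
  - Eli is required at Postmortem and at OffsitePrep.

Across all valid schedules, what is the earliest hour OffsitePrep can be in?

OffsitePrep must be in the same hour as Hiring, which can't be after 3pm, so OffsitePrep is at most 3pm.
OffsitePrep at 1pm is achievable: Hiring -> 1pm, Onboarding -> 2pm, Legal -> 1pm, Budget -> 2pm, OffsitePrep -> 1pm, Sync -> 1pm, Postmortem -> 2pm.

1pm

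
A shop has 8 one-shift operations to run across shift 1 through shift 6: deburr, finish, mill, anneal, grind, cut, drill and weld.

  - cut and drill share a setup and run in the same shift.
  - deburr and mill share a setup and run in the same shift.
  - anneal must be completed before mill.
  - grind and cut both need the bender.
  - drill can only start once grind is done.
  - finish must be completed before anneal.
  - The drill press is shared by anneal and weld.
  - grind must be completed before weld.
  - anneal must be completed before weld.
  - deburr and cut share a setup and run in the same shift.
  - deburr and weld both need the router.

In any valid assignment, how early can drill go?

Drill must be in the same shift as mill, which can't be before shift 3, so drill is at least shift 3.
drill at shift 3 is achievable: weld in shift 4, drill in shift 3, finish in shift 1, grind in shift 1, cut in shift 3, deburr in shift 3, anneal in shift 2, mill in shift 3.

shift 3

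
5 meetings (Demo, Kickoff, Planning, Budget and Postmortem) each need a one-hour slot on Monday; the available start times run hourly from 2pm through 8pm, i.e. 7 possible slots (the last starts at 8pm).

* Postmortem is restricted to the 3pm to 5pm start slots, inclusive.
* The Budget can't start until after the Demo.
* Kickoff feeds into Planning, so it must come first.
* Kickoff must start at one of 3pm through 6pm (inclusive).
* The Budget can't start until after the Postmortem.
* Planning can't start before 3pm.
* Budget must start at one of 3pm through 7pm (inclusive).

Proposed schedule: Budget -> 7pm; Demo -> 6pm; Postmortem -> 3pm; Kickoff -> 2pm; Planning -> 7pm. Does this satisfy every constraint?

Invalid. Kickoff must start at one of 3pm through 6pm (inclusive).

Kickoff feeds into Planning, so it must come first — holds.
Budget must start at one of 3pm through 7pm (inclusive) — holds.
The Budget can't start until after the Demo — holds.
The Budget can't start until after the Postmortem — holds.
Kickoff must start at one of 3pm through 6pm (inclusive) — violated.
Planning can't start before 3pm — holds.
Postmortem is restricted to the 3pm to 5pm start slots, inclusive — holds.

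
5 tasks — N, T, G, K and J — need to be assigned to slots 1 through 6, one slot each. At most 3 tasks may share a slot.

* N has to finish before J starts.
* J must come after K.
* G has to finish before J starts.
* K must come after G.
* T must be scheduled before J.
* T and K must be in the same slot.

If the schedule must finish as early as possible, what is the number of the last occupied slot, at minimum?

The precedence chain requires at least 3 distinct slots.
With at most 3 per slot and 5 tasks, at least 2 slots are needed.
3 works (last occupied slot: 3): for example G in 1, J in 3, T in 2, K in 2, N in 1.

3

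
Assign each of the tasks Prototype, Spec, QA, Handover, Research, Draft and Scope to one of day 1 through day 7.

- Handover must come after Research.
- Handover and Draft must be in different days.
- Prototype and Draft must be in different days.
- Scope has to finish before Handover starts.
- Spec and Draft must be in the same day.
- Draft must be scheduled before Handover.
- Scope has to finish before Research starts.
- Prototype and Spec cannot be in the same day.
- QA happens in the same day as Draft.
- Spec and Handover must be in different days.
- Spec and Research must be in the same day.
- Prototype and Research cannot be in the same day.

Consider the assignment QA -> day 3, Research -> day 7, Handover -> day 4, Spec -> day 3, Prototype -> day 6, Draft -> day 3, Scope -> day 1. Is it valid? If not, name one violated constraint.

Invalid. Spec and Research must be in the same day.

Scope has to finish before Handover starts — holds.
Spec and Handover must be in different days — holds.
Spec and Research must be in the same day — violated.
Handover must come after Research — violated.
QA happens in the same day as Draft — holds.
Handover and Draft must be in different days — holds.
Draft must be scheduled before Handover — holds.
Prototype and Research cannot be in the same day — holds.
Spec and Draft must be in the same day — holds.
Prototype and Spec cannot be in the same day — holds.
Scope has to finish before Research starts — holds.
Prototype and Draft must be in different days — holds.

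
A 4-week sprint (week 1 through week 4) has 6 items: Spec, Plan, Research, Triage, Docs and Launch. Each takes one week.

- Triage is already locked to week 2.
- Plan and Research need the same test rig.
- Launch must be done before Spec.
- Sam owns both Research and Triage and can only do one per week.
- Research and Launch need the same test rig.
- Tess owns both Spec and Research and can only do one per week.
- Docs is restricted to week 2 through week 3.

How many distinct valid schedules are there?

54

Splitting on Spec: it can be week 2 (12), week 3 (18), week 4 (24). Listing each branch's schedules as (Plan, Research, Triage, Docs, Launch) by week number:
Spec=week 2: (1,3,2,2,1) (1,3,2,3,1) (1,4,2,2,1) (1,4,2,3,1) (2,3,2,2,1) (2,3,2,3,1) (2,4,2,2,1) (2,4,2,3,1) (3,4,2,2,1) (3,4,2,3,1) (4,3,2,2,1) (4,3,2,3,1) — 12.
Spec=week 3: (1,4,2,2,1) (1,4,2,2,2) (1,4,2,3,1) (1,4,2,3,2) (2,1,2,2,2) (2,1,2,3,2) (2,4,2,2,1) (2,4,2,2,2) (2,4,2,3,1) (2,4,2,3,2) (3,1,2,2,2) (3,1,2,3,2) (3,4,2,2,1) (3,4,2,2,2) (3,4,2,3,1) (3,4,2,3,2) (4,1,2,2,2) (4,1,2,3,2) — 18.
Spec=week 4: (1,3,2,2,1) (1,3,2,2,2) (1,3,2,3,1) (1,3,2,3,2) (2,1,2,2,2) (2,1,2,2,3) (2,1,2,3,2) (2,1,2,3,3) (2,3,2,2,1) (2,3,2,2,2) (2,3,2,3,1) (2,3,2,3,2) (3,1,2,2,2) (3,1,2,2,3) (3,1,2,3,2) (3,1,2,3,3) (4,1,2,2,2) (4,1,2,2,3) (4,1,2,3,2) (4,1,2,3,3) (4,3,2,2,1) (4,3,2,2,2) (4,3,2,3,1) (4,3,2,3,2) — 24.
Summing: 12 + 18 + 24 = 54.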